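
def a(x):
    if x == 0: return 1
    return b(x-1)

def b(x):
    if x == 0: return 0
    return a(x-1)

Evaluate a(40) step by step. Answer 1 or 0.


a(40) = b(39)
b(39) = a(38)
a(38) = b(37)
b(37) = a(36)
a(36) = b(35)
b(35) = a(34)
a(34) = b(33)
b(33) = a(32)
a(32) = b(31)
b(31) = a(30)
a(30) = b(29)
b(29) = a(28)
a(28) = b(27)
b(27) = a(26)
a(26) = b(25)
b(25) = a(24)
a(24) = b(23)
b(23) = a(22)
a(22) = b(21)
b(21) = a(20)
a(20) = b(19)
b(19) = a(18)
a(18) = b(17)
b(17) = a(16)
a(16) = b(15)
b(15) = a(14)
a(14) = b(13)
b(13) = a(12)
a(12) = b(11)
b(11) = a(10)
a(10) = b(9)
b(9) = a(8)
a(8) = b(7)
b(7) = a(6)
a(6) = b(5)
b(5) = a(4)
a(4) = b(3)
b(3) = a(2)
a(2) = b(1)
b(1) = a(0)
a(0) = 1  (base case)
Result: 1

1


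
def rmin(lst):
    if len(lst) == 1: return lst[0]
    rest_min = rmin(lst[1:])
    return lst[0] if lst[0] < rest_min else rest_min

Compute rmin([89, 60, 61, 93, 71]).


rmin([89, 60, 61, 93, 71]): compare 89 with rmin([60, 61, 93, 71])
rmin([60, 61, 93, 71]): compare 60 with rmin([61, 93, 71])
rmin([61, 93, 71]): compare 61 with rmin([93, 71])
rmin([93, 71]): compare 93 with rmin([71])
rmin([71]) = 71  (base case)
Compare 93 with 71 -> 71
Compare 61 with 71 -> 61
Compare 60 with 61 -> 60
Compare 89 with 60 -> 60

60


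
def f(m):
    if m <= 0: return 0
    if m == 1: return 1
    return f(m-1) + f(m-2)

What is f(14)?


Computing f(14) bottom-up:
f(0) = 0
f(1) = 1
f(2) = f(1) + f(0) = 1 + 0 = 1
f(3) = f(2) + f(1) = 1 + 1 = 2
f(4) = f(3) + f(2) = 2 + 1 = 3
f(5) = f(4) + f(3) = 3 + 2 = 5
f(6) = f(5) + f(4) = 5 + 3 = 8
f(7) = f(6) + f(5) = 8 + 5 = 13
f(8) = f(7) + f(6) = 13 + 8 = 21
f(9) = f(8) + f(7) = 21 + 13 = 34
f(10) = f(9) + f(8) = 34 + 21 = 55
f(11) = f(10) + f(9) = 55 + 34 = 89
f(12) = f(11) + f(10) = 89 + 55 = 144
f(13) = f(12) + f(11) = 144 + 89 = 233
f(14) = f(13) + f(12) = 233 + 144 = 377

377


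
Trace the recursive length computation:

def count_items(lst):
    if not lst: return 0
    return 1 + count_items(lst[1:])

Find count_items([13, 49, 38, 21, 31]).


count_items([13, 49, 38, 21, 31]) = 1 + count_items([49, 38, 21, 31])
count_items([49, 38, 21, 31]) = 1 + count_items([38, 21, 31])
count_items([38, 21, 31]) = 1 + count_items([21, 31])
count_items([21, 31]) = 1 + count_items([31])
count_items([31]) = 1 + count_items([])
count_items([]) = 0  (base case)
Unwinding: 1 + 1 + 1 + 1 + 1 + 0 = 5

5


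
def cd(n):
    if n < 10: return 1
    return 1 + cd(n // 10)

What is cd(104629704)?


cd(104629704) = 1 + cd(10462970)
cd(10462970) = 1 + cd(1046297)
cd(1046297) = 1 + cd(104629)
cd(104629) = 1 + cd(10462)
cd(10462) = 1 + cd(1046)
cd(1046) = 1 + cd(104)
cd(104) = 1 + cd(10)
cd(10) = 1 + cd(1)
cd(1) = 1  (base case: 1 < 10)
Unwinding: 1 + 1 + 1 + 1 + 1 + 1 + 1 + 1 + 1 = 9

9


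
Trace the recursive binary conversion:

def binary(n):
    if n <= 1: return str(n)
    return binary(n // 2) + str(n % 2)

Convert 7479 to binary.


binary(7479) = binary(3739) + '1'
binary(3739) = binary(1869) + '1'
binary(1869) = binary(934) + '1'
binary(934) = binary(467) + '0'
binary(467) = binary(233) + '1'
binary(233) = binary(116) + '1'
binary(116) = binary(58) + '0'
binary(58) = binary(29) + '0'
binary(29) = binary(14) + '1'
binary(14) = binary(7) + '0'
binary(7) = binary(3) + '1'
binary(3) = binary(1) + '1'
binary(1) = '1'  (base case)
Concatenating: '1' + '1' + '1' + '0' + '1' + '0' + '0' + '1' + '1' + '0' + '1' + '1' + '1' = '1110100110111'

1110100110111


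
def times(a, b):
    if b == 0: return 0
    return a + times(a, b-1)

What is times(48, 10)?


times(48, 10) = 48 + times(48, 9)
times(48, 9) = 48 + times(48, 8)
times(48, 8) = 48 + times(48, 7)
times(48, 7) = 48 + times(48, 6)
times(48, 6) = 48 + times(48, 5)
times(48, 5) = 48 + times(48, 4)
times(48, 4) = 48 + times(48, 3)
times(48, 3) = 48 + times(48, 2)
times(48, 2) = 48 + times(48, 1)
times(48, 1) = 48 + times(48, 0)
times(48, 0) = 0  (base case)
Total: 48 + 48 + 48 + 48 + 48 + 48 + 48 + 48 + 48 + 48 + 0 = 480

480


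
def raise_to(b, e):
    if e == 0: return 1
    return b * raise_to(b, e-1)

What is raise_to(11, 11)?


raise_to(11, 11)
= 11 * raise_to(11, 10)
= 11 * 11 * raise_to(11, 9)
= 11 * 11 * 11 * raise_to(11, 8)
= 11 * 11 * 11 * 11 * raise_to(11, 7)
= 11 * 11 * 11 * 11 * 11 * raise_to(11, 6)
= 11 * 11 * 11 * 11 * 11 * 11 * raise_to(11, 5)
= 11 * 11 * 11 * 11 * 11 * 11 * 11 * raise_to(11, 4)
= 11 * 11 * 11 * 11 * 11 * 11 * 11 * 11 * raise_to(11, 3)
= 11 * 11 * 11 * 11 * 11 * 11 * 11 * 11 * 11 * raise_to(11, 2)
= 11 * 11 * 11 * 11 * 11 * 11 * 11 * 11 * 11 * 11 * raise_to(11, 1)
= 11 * 11 * 11 * 11 * 11 * 11 * 11 * 11 * 11 * 11 * 11 * raise_to(11, 0)
= 11 * 11 * 11 * 11 * 11 * 11 * 11 * 11 * 11 * 11 * 11 * 1
= 285311670611

285311670611


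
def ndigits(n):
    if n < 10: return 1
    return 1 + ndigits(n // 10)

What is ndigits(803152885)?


ndigits(803152885) = 1 + ndigits(80315288)
ndigits(80315288) = 1 + ndigits(8031528)
ndigits(8031528) = 1 + ndigits(803152)
ndigits(803152) = 1 + ndigits(80315)
ndigits(80315) = 1 + ndigits(8031)
ndigits(8031) = 1 + ndigits(803)
ndigits(803) = 1 + ndigits(80)
ndigits(80) = 1 + ndigits(8)
ndigits(8) = 1  (base case: 8 < 10)
Unwinding: 1 + 1 + 1 + 1 + 1 + 1 + 1 + 1 + 1 = 9

9


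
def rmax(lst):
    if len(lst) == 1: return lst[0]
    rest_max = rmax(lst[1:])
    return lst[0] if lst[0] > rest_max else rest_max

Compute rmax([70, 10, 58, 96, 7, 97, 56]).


rmax([70, 10, 58, 96, 7, 97, 56]): compare 70 with rmax([10, 58, 96, 7, 97, 56])
rmax([10, 58, 96, 7, 97, 56]): compare 10 with rmax([58, 96, 7, 97, 56])
rmax([58, 96, 7, 97, 56]): compare 58 with rmax([96, 7, 97, 56])
rmax([96, 7, 97, 56]): compare 96 with rmax([7, 97, 56])
rmax([7, 97, 56]): compare 7 with rmax([97, 56])
rmax([97, 56]): compare 97 with rmax([56])
rmax([56]) = 56  (base case)
Compare 97 with 56 -> 97
Compare 7 with 97 -> 97
Compare 96 with 97 -> 97
Compare 58 with 97 -> 97
Compare 10 with 97 -> 97
Compare 70 with 97 -> 97

97


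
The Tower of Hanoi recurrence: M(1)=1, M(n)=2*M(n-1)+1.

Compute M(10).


M(10) = 2 * M(9) + 1
M(9) = 2 * M(8) + 1
M(8) = 2 * M(7) + 1
M(7) = 2 * M(6) + 1
M(6) = 2 * M(5) + 1
M(5) = 2 * M(4) + 1
M(4) = 2 * M(3) + 1
M(3) = 2 * M(2) + 1
M(2) = 2 * M(1) + 1
M(1) = 1  (base case)
M(2) = 2 * 1 + 1 = 3
M(3) = 2 * 3 + 1 = 7
M(4) = 2 * 7 + 1 = 15
M(5) = 2 * 15 + 1 = 31
M(6) = 2 * 31 + 1 = 63
M(7) = 2 * 63 + 1 = 127
M(8) = 2 * 127 + 1 = 255
M(9) = 2 * 255 + 1 = 511
M(10) = 2 * 511 + 1 = 1023

1023


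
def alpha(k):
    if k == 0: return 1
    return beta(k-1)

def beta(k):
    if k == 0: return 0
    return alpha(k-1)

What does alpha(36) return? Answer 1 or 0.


alpha(36) = beta(35)
beta(35) = alpha(34)
alpha(34) = beta(33)
beta(33) = alpha(32)
alpha(32) = beta(31)
beta(31) = alpha(30)
alpha(30) = beta(29)
beta(29) = alpha(28)
alpha(28) = beta(27)
beta(27) = alpha(26)
alpha(26) = beta(25)
beta(25) = alpha(24)
alpha(24) = beta(23)
beta(23) = alpha(22)
alpha(22) = beta(21)
beta(21) = alpha(20)
alpha(20) = beta(19)
beta(19) = alpha(18)
alpha(18) = beta(17)
beta(17) = alpha(16)
alpha(16) = beta(15)
beta(15) = alpha(14)
alpha(14) = beta(13)
beta(13) = alpha(12)
alpha(12) = beta(11)
beta(11) = alpha(10)
alpha(10) = beta(9)
beta(9) = alpha(8)
alpha(8) = beta(7)
beta(7) = alpha(6)
alpha(6) = beta(5)
beta(5) = alpha(4)
alpha(4) = beta(3)
beta(3) = alpha(2)
alpha(2) = beta(1)
beta(1) = alpha(0)
alpha(0) = 1  (base case)
Result: 1

1


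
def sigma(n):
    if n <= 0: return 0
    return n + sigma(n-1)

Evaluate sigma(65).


sigma(65)
= 65 + 64 + 63 + 62 + 61 + 60 + 59 + 58 + 57 + 56 + 55 + 54 + 53 + 52 + 51 + 50 + 49 + 48 + 47 + 46 + 45 + 44 + 43 + 42 + 41 + 40 + 39 + 38 + 37 + 36 + 35 + 34 + 33 + 32 + 31 + 30 + 29 + 28 + 27 + 26 + 25 + 24 + 23 + 22 + 21 + 20 + 19 + 18 + 17 + 16 + 15 + 14 + 13 + 12 + 11 + 10 + 9 + 8 + 7 + 6 + 5 + 4 + 3 + 2 + 1 + sigma(0)
= 65 + 64 + 63 + 62 + 61 + 60 + 59 + 58 + 57 + 56 + 55 + 54 + 53 + 52 + 51 + 50 + 49 + 48 + 47 + 46 + 45 + 44 + 43 + 42 + 41 + 40 + 39 + 38 + 37 + 36 + 35 + 34 + 33 + 32 + 31 + 30 + 29 + 28 + 27 + 26 + 25 + 24 + 23 + 22 + 21 + 20 + 19 + 18 + 17 + 16 + 15 + 14 + 13 + 12 + 11 + 10 + 9 + 8 + 7 + 6 + 5 + 4 + 3 + 2 + 1 + 0
= 2145

2145


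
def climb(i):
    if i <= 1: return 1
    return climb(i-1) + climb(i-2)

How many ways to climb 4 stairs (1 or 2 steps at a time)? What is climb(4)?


Building up from base cases:
climb(0) = 1
climb(1) = 1
climb(2) = climb(1) + climb(0) = 1 + 1 = 2
climb(3) = climb(2) + climb(1) = 2 + 1 = 3
climb(4) = climb(3) + climb(2) = 3 + 2 = 5

5


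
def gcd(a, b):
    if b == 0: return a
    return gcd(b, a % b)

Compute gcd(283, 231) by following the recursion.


gcd(283, 231) = gcd(231, 52)
gcd(231, 52) = gcd(52, 23)
gcd(52, 23) = gcd(23, 6)
gcd(23, 6) = gcd(6, 5)
gcd(6, 5) = gcd(5, 1)
gcd(5, 1) = gcd(1, 0)
gcd(1, 0) = 1  (base case)

1


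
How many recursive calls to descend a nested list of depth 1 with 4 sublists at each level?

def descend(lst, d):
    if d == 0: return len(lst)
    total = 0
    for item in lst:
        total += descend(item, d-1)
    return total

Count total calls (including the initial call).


At depth 0 (root): 1 call
At depth 1: each of 1 parents calls descend on 4 children = 4 calls
Total: 1 + 4 = 5

5


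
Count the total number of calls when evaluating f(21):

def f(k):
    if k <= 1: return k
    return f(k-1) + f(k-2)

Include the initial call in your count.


Let C(n) = total calls for f(n)
C(0) = 1, C(1) = 1
C(2) = 1 + C(1) + C(0) = 1 + 1 + 1 = 3
C(3) = 1 + C(2) + C(1) = 1 + 3 + 1 = 5
C(4) = 1 + C(3) + C(2) = 1 + 5 + 3 = 9
C(5) = 1 + C(4) + C(3) = 1 + 9 + 5 = 15
C(6) = 1 + C(5) + C(4) = 1 + 15 + 9 = 25
C(7) = 1 + C(6) + C(5) = 1 + 25 + 15 = 41
C(8) = 1 + C(7) + C(6) = 1 + 41 + 25 = 67
C(9) = 1 + C(8) + C(7) = 1 + 67 + 41 = 109
C(10) = 1 + C(9) + C(8) = 1 + 109 + 67 = 177
C(11) = 1 + C(10) + C(9) = 1 + 177 + 109 = 287
C(12) = 1 + C(11) + C(10) = 1 + 287 + 177 = 465
C(13) = 1 + C(12) + C(11) = 1 + 465 + 287 = 753
C(14) = 1 + C(13) + C(12) = 1 + 753 + 465 = 1219
C(15) = 1 + C(14) + C(13) = 1 + 1219 + 753 = 1973
C(16) = 1 + C(15) + C(14) = 1 + 1973 + 1219 = 3193
C(17) = 1 + C(16) + C(15) = 1 + 3193 + 1973 = 5167
C(18) = 1 + C(17) + C(16) = 1 + 5167 + 3193 = 8361
C(19) = 1 + C(18) + C(17) = 1 + 8361 + 5167 = 13529
C(20) = 1 + C(19) + C(18) = 1 + 13529 + 8361 = 21891
C(21) = 1 + C(20) + C(19) = 1 + 21891 + 13529 = 35421

35421


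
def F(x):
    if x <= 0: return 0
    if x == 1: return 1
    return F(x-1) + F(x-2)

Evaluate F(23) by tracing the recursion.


Computing F(23) bottom-up:
F(0) = 0
F(1) = 1
F(2) = F(1) + F(0) = 1 + 0 = 1
F(3) = F(2) + F(1) = 1 + 1 = 2
F(4) = F(3) + F(2) = 2 + 1 = 3
F(5) = F(4) + F(3) = 3 + 2 = 5
F(6) = F(5) + F(4) = 5 + 3 = 8
F(7) = F(6) + F(5) = 8 + 5 = 13
F(8) = F(7) + F(6) = 13 + 8 = 21
F(9) = F(8) + F(7) = 21 + 13 = 34
F(10) = F(9) + F(8) = 34 + 21 = 55
F(11) = F(10) + F(9) = 55 + 34 = 89
F(12) = F(11) + F(10) = 89 + 55 = 144
F(13) = F(12) + F(11) = 144 + 89 = 233
F(14) = F(13) + F(12) = 233 + 144 = 377
F(15) = F(14) + F(13) = 377 + 233 = 610
F(16) = F(15) + F(14) = 610 + 377 = 987
F(17) = F(16) + F(15) = 987 + 610 = 1597
F(18) = F(17) + F(16) = 1597 + 987 = 2584
F(19) = F(18) + F(17) = 2584 + 1597 = 4181
F(20) = F(19) + F(18) = 4181 + 2584 = 6765
F(21) = F(20) + F(19) = 6765 + 4181 = 10946
F(22) = F(21) + F(20) = 10946 + 6765 = 17711
F(23) = F(22) + F(21) = 17711 + 10946 = 28657

28657


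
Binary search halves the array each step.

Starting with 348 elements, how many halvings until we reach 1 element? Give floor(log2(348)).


348 / 2 = 174
174 / 2 = 87
87 / 2 = 43
43 / 2 = 21
21 / 2 = 10
10 / 2 = 5
5 / 2 = 2
2 / 2 = 1
Reached 1 after 8 halvings

8


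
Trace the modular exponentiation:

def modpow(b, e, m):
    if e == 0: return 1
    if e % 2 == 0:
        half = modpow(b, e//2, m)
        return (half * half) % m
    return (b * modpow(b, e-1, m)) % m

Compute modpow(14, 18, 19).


modpow(14, 18, 19): e is even, compute modpow(14, 9, 19)
  modpow(14, 9, 19): e is odd, compute modpow(14, 8, 19)
    modpow(14, 8, 19): e is even, compute modpow(14, 4, 19)
      modpow(14, 4, 19): e is even, compute modpow(14, 2, 19)
        modpow(14, 2, 19): e is even, compute modpow(14, 1, 19)
          modpow(14, 1, 19): e is odd, compute modpow(14, 0, 19)
          modpow(14, 0, 19) = 1
          (14 * 1) % 19 = 14
        half=14, (14*14) % 19 = 6
      half=6, (6*6) % 19 = 17
    half=17, (17*17) % 19 = 4
  (14 * 4) % 19 = 18
half=18, (18*18) % 19 = 1

1


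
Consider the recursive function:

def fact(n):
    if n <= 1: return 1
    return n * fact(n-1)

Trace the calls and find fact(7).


fact(7)
= 7 * fact(6)
= 7 * 6 * fact(5)
= 7 * 6 * 5 * fact(4)
= 7 * 6 * 5 * 4 * fact(3)
= 7 * 6 * 5 * 4 * 3 * fact(2)
= 7 * 6 * 5 * 4 * 3 * 2 * fact(1)
= 7 * 6 * 5 * 4 * 3 * 2 * 1
= 5040

5040


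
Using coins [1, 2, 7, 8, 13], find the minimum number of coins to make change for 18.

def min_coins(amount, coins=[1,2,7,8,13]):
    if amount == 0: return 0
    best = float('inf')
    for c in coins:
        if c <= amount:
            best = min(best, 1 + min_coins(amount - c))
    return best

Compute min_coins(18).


Building up with DP:
min_coins(0) = 0
min_coins(1) = min(1+min_coins(0)=1+0=1) = 1
min_coins(2) = min(1+min_coins(1)=1+1=2, 1+min_coins(0)=1+0=1) = 1
min_coins(3) = min(1+min_coins(2)=1+1=2, 1+min_coins(1)=1+1=2) = 2
min_coins(4) = min(1+min_coins(3)=1+2=3, 1+min_coins(2)=1+1=2) = 2
min_coins(5) = min(1+min_coins(4)=1+2=3, 1+min_coins(3)=1+2=3) = 3
min_coins(6) = min(1+min_coins(5)=1+3=4, 1+min_coins(4)=1+2=3) = 3
min_coins(7) = min(1+min_coins(6)=1+3=4, 1+min_coins(5)=1+3=4, 1+min_coins(0)=1+0=1) = 1
min_coins(8) = min(1+min_coins(7)=1+1=2, 1+min_coins(6)=1+3=4, 1+min_coins(1)=1+1=2, 1+min_coins(0)=1+0=1) = 1
min_coins(9) = min(1+min_coins(8)=1+1=2, 1+min_coins(7)=1+1=2, 1+min_coins(2)=1+1=2, 1+min_coins(1)=1+1=2) = 2
min_coins(10) = min(1+min_coins(9)=1+2=3, 1+min_coins(8)=1+1=2, 1+min_coins(3)=1+2=3, 1+min_coins(2)=1+1=2) = 2
min_coins(11) = min(1+min_coins(10)=1+2=3, 1+min_coins(9)=1+2=3, 1+min_coins(4)=1+2=3, 1+min_coins(3)=1+2=3) = 3
min_coins(12) = min(1+min_coins(11)=1+3=4, 1+min_coins(10)=1+2=3, 1+min_coins(5)=1+3=4, 1+min_coins(4)=1+2=3) = 3
min_coins(13) = min(1+min_coins(12)=1+3=4, 1+min_coins(11)=1+3=4, 1+min_coins(6)=1+3=4, 1+min_coins(5)=1+3=4, 1+min_coins(0)=1+0=1) = 1
min_coins(14) = min(1+min_coins(13)=1+1=2, 1+min_coins(12)=1+3=4, 1+min_coins(7)=1+1=2, 1+min_coins(6)=1+3=4, 1+min_coins(1)=1+1=2) = 2
min_coins(15) = min(1+min_coins(14)=1+2=3, 1+min_coins(13)=1+1=2, 1+min_coins(8)=1+1=2, 1+min_coins(7)=1+1=2, 1+min_coins(2)=1+1=2) = 2
min_coins(16) = min(1+min_coins(15)=1+2=3, 1+min_coins(14)=1+2=3, 1+min_coins(9)=1+2=3, 1+min_coins(8)=1+1=2, 1+min_coins(3)=1+2=3) = 2
min_coins(17) = min(1+min_coins(16)=1+2=3, 1+min_coins(15)=1+2=3, 1+min_coins(10)=1+2=3, 1+min_coins(9)=1+2=3, 1+min_coins(4)=1+2=3) = 3
min_coins(18) = min(1+min_coins(17)=1+3=4, 1+min_coins(16)=1+2=3, 1+min_coins(11)=1+3=4, 1+min_coins(10)=1+2=3, 1+min_coins(5)=1+3=4) = 3

3


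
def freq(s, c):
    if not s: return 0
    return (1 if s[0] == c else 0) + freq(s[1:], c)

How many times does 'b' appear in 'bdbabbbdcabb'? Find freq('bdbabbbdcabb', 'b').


s[0]='b' == 'b' -> 1
s[0]='d' != 'b' -> 0
s[0]='b' == 'b' -> 1
s[0]='a' != 'b' -> 0
s[0]='b' == 'b' -> 1
s[0]='b' == 'b' -> 1
s[0]='b' == 'b' -> 1
s[0]='d' != 'b' -> 0
s[0]='c' != 'b' -> 0
s[0]='a' != 'b' -> 0
s[0]='b' == 'b' -> 1
s[0]='b' == 'b' -> 1
Sum: 1 + 0 + 1 + 0 + 1 + 1 + 1 + 0 + 0 + 0 + 1 + 1 = 7

7


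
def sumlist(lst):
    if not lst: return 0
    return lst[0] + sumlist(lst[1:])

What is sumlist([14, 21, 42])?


sumlist([14, 21, 42]) = 14 + sumlist([21, 42])
sumlist([21, 42]) = 21 + sumlist([42])
sumlist([42]) = 42 + sumlist([])
sumlist([]) = 0  (base case)
Total: 14 + 21 + 42 + 0 = 77

77


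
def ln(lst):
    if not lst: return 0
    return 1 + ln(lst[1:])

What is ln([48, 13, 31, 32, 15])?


ln([48, 13, 31, 32, 15]) = 1 + ln([13, 31, 32, 15])
ln([13, 31, 32, 15]) = 1 + ln([31, 32, 15])
ln([31, 32, 15]) = 1 + ln([32, 15])
ln([32, 15]) = 1 + ln([15])
ln([15]) = 1 + ln([])
ln([]) = 0  (base case)
Unwinding: 1 + 1 + 1 + 1 + 1 + 0 = 5

5


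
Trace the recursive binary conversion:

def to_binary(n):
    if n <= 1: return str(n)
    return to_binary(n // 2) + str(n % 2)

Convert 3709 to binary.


to_binary(3709) = to_binary(1854) + '1'
to_binary(1854) = to_binary(927) + '0'
to_binary(927) = to_binary(463) + '1'
to_binary(463) = to_binary(231) + '1'
to_binary(231) = to_binary(115) + '1'
to_binary(115) = to_binary(57) + '1'
to_binary(57) = to_binary(28) + '1'
to_binary(28) = to_binary(14) + '0'
to_binary(14) = to_binary(7) + '0'
to_binary(7) = to_binary(3) + '1'
to_binary(3) = to_binary(1) + '1'
to_binary(1) = '1'  (base case)
Concatenating: '1' + '1' + '1' + '0' + '0' + '1' + '1' + '1' + '1' + '1' + '0' + '1' = '111001111101'

111001111101


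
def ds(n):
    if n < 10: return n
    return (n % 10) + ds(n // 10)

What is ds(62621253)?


ds(62621253) = 3 + ds(6262125)
ds(6262125) = 5 + ds(626212)
ds(626212) = 2 + ds(62621)
ds(62621) = 1 + ds(6262)
ds(6262) = 2 + ds(626)
ds(626) = 6 + ds(62)
ds(62) = 2 + ds(6)
ds(6) = 6  (base case)
Total: 3 + 5 + 2 + 1 + 2 + 6 + 2 + 6 = 27

27


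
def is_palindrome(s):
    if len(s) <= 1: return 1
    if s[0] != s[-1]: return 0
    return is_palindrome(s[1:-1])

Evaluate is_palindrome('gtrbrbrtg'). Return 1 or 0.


is_palindrome('gtrbrbrtg'): s[0]='g' == s[-1]='g' -> check is_palindrome('trbrbrt')
is_palindrome('trbrbrt'): s[0]='t' == s[-1]='t' -> check is_palindrome('rbrbr')
is_palindrome('rbrbr'): s[0]='r' == s[-1]='r' -> check is_palindrome('brb')
is_palindrome('brb'): s[0]='b' == s[-1]='b' -> check is_palindrome('r')
is_palindrome('r'): len <= 1 -> return 1  (base case)
Result: 1 (palindrome)

1


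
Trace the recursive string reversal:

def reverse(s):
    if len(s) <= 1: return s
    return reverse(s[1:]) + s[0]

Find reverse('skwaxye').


reverse('skwaxye') = reverse('kwaxye') + 's'
reverse('kwaxye') = reverse('waxye') + 'k'
reverse('waxye') = reverse('axye') + 'w'
reverse('axye') = reverse('xye') + 'a'
reverse('xye') = reverse('ye') + 'x'
reverse('ye') = reverse('e') + 'y'
reverse('e') = 'e'  (base case)
Concatenating: 'e' + 'y' + 'x' + 'a' + 'w' + 'k' + 's' = 'eyxawks'

eyxawks


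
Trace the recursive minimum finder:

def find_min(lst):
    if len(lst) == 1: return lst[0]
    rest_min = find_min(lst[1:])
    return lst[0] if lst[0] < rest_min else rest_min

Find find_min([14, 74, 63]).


find_min([14, 74, 63]): compare 14 with find_min([74, 63])
find_min([74, 63]): compare 74 with find_min([63])
find_min([63]) = 63  (base case)
Compare 74 with 63 -> 63
Compare 14 with 63 -> 14

14


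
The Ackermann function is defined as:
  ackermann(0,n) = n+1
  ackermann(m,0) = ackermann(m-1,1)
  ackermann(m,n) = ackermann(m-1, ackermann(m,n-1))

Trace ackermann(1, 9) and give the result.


ackermann(1, 9) = ackermann(0, ackermann(1, 8))
  ackermann(1, 8) = ackermann(0, ackermann(1, 7))
    ackermann(1, 7) = ackermann(0, ackermann(1, 6))
      ackermann(1, 6) = ackermann(0, ackermann(1, 5))
        ackermann(1, 5) = ackermann(0, ackermann(1, 4))
          ackermann(1, 4) = ackermann(0, ackermann(1, 3))
          ackermann(1, 3) = ackermann(0, ackermann(1, 2))
          ackermann(1, 2) = ackermann(0, ackermann(1, 1))
          ackermann(1, 1) = ackermann(0, ackermann(1, 0))
          ackermann(1, 0) = ackermann(0, 1)
          ackermann(0, 1) = 2
            = ackermann(0, 2)
          ackermann(0, 2) = 3
            = ackermann(0, 3)
          ackermann(0, 3) = 4
            = ackermann(0, 4)
          ackermann(0, 4) = 5
            = ackermann(0, 5)
          ackermann(0, 5) = 6
          = ackermann(0, 6)
          ackermann(0, 6) = 7
        = ackermann(0, 7)
        ackermann(0, 7) = 8
      = ackermann(0, 8)
      ackermann(0, 8) = 9
... (trace truncated)
Result: ackermann(1, 9) = 11

11


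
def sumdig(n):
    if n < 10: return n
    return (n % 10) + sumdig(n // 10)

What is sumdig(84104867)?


sumdig(84104867) = 7 + sumdig(8410486)
sumdig(8410486) = 6 + sumdig(841048)
sumdig(841048) = 8 + sumdig(84104)
sumdig(84104) = 4 + sumdig(8410)
sumdig(8410) = 0 + sumdig(841)
sumdig(841) = 1 + sumdig(84)
sumdig(84) = 4 + sumdig(8)
sumdig(8) = 8  (base case)
Total: 7 + 6 + 8 + 4 + 0 + 1 + 4 + 8 = 38

38


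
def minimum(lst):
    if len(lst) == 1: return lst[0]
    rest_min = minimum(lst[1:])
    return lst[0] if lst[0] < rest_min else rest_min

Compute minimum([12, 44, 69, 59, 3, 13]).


minimum([12, 44, 69, 59, 3, 13]): compare 12 with minimum([44, 69, 59, 3, 13])
minimum([44, 69, 59, 3, 13]): compare 44 with minimum([69, 59, 3, 13])
minimum([69, 59, 3, 13]): compare 69 with minimum([59, 3, 13])
minimum([59, 3, 13]): compare 59 with minimum([3, 13])
minimum([3, 13]): compare 3 with minimum([13])
minimum([13]) = 13  (base case)
Compare 3 with 13 -> 3
Compare 59 with 3 -> 3
Compare 69 with 3 -> 3
Compare 44 with 3 -> 3
Compare 12 with 3 -> 3

3


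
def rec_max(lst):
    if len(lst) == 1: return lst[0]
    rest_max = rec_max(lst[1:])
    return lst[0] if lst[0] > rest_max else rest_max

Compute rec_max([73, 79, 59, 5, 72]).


rec_max([73, 79, 59, 5, 72]): compare 73 with rec_max([79, 59, 5, 72])
rec_max([79, 59, 5, 72]): compare 79 with rec_max([59, 5, 72])
rec_max([59, 5, 72]): compare 59 with rec_max([5, 72])
rec_max([5, 72]): compare 5 with rec_max([72])
rec_max([72]) = 72  (base case)
Compare 5 with 72 -> 72
Compare 59 with 72 -> 72
Compare 79 with 72 -> 79
Compare 73 with 79 -> 79

79


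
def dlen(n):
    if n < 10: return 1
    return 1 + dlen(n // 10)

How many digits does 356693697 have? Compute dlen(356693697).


dlen(356693697) = 1 + dlen(35669369)
dlen(35669369) = 1 + dlen(3566936)
dlen(3566936) = 1 + dlen(356693)
dlen(356693) = 1 + dlen(35669)
dlen(35669) = 1 + dlen(3566)
dlen(3566) = 1 + dlen(356)
dlen(356) = 1 + dlen(35)
dlen(35) = 1 + dlen(3)
dlen(3) = 1  (base case: 3 < 10)
Unwinding: 1 + 1 + 1 + 1 + 1 + 1 + 1 + 1 + 1 = 9

9


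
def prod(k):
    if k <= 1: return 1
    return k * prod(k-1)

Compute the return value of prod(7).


prod(7)
= 7 * prod(6)
= 7 * 6 * prod(5)
= 7 * 6 * 5 * prod(4)
= 7 * 6 * 5 * 4 * prod(3)
= 7 * 6 * 5 * 4 * 3 * prod(2)
= 7 * 6 * 5 * 4 * 3 * 2 * prod(1)
= 7 * 6 * 5 * 4 * 3 * 2 * 1
= 5040

5040


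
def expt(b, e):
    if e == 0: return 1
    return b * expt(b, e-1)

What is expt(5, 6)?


expt(5, 6)
= 5 * expt(5, 5)
= 5 * 5 * expt(5, 4)
= 5 * 5 * 5 * expt(5, 3)
= 5 * 5 * 5 * 5 * expt(5, 2)
= 5 * 5 * 5 * 5 * 5 * expt(5, 1)
= 5 * 5 * 5 * 5 * 5 * 5 * expt(5, 0)
= 5 * 5 * 5 * 5 * 5 * 5 * 1
= 15625

15625


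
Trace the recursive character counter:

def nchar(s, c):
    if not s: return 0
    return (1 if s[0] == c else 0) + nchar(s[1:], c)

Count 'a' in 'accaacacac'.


s[0]='a' == 'a' -> 1
s[0]='c' != 'a' -> 0
s[0]='c' != 'a' -> 0
s[0]='a' == 'a' -> 1
s[0]='a' == 'a' -> 1
s[0]='c' != 'a' -> 0
s[0]='a' == 'a' -> 1
s[0]='c' != 'a' -> 0
s[0]='a' == 'a' -> 1
s[0]='c' != 'a' -> 0
Sum: 1 + 0 + 0 + 1 + 1 + 0 + 1 + 0 + 1 + 0 = 5

5


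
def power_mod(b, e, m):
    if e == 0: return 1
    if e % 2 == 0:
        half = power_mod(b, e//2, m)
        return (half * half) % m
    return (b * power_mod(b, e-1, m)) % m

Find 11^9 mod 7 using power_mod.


power_mod(11, 9, 7): e is odd, compute power_mod(11, 8, 7)
  power_mod(11, 8, 7): e is even, compute power_mod(11, 4, 7)
    power_mod(11, 4, 7): e is even, compute power_mod(11, 2, 7)
      power_mod(11, 2, 7): e is even, compute power_mod(11, 1, 7)
        power_mod(11, 1, 7): e is odd, compute power_mod(11, 0, 7)
          power_mod(11, 0, 7) = 1
        (11 * 1) % 7 = 4
      half=4, (4*4) % 7 = 2
    half=2, (2*2) % 7 = 4
  half=4, (4*4) % 7 = 2
(11 * 2) % 7 = 1

1


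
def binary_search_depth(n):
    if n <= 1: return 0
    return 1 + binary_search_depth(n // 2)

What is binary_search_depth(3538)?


3538 / 2 = 1769
1769 / 2 = 884
884 / 2 = 442
442 / 2 = 221
221 / 2 = 110
110 / 2 = 55
55 / 2 = 27
27 / 2 = 13
13 / 2 = 6
6 / 2 = 3
3 / 2 = 1
Reached 1 after 11 halvings

11


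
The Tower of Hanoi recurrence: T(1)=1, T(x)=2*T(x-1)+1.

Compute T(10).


T(10) = 2 * T(9) + 1
T(9) = 2 * T(8) + 1
T(8) = 2 * T(7) + 1
T(7) = 2 * T(6) + 1
T(6) = 2 * T(5) + 1
T(5) = 2 * T(4) + 1
T(4) = 2 * T(3) + 1
T(3) = 2 * T(2) + 1
T(2) = 2 * T(1) + 1
T(1) = 1  (base case)
T(2) = 2 * 1 + 1 = 3
T(3) = 2 * 3 + 1 = 7
T(4) = 2 * 7 + 1 = 15
T(5) = 2 * 15 + 1 = 31
T(6) = 2 * 31 + 1 = 63
T(7) = 2 * 63 + 1 = 127
T(8) = 2 * 127 + 1 = 255
T(9) = 2 * 255 + 1 = 511
T(10) = 2 * 511 + 1 = 1023

1023


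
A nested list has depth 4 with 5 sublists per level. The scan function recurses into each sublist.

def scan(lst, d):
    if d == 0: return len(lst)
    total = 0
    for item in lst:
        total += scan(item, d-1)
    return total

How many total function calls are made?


At depth 0 (root): 1 call
At depth 1: each of 1 parents calls scan on 5 children = 5 calls
At depth 2: each of 5 parents calls scan on 5 children = 25 calls
At depth 3: each of 25 parents calls scan on 5 children = 125 calls
At depth 4: each of 125 parents calls scan on 5 children = 625 calls
Total: 1 + 5 + 25 + 125 + 625 = 781

781


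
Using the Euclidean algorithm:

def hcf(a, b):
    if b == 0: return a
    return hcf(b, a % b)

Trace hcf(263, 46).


hcf(263, 46) = hcf(46, 33)
hcf(46, 33) = hcf(33, 13)
hcf(33, 13) = hcf(13, 7)
hcf(13, 7) = hcf(7, 6)
hcf(7, 6) = hcf(6, 1)
hcf(6, 1) = hcf(1, 0)
hcf(1, 0) = 1  (base case)

1


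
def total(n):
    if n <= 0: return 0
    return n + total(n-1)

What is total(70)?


total(70)
= 70 + 69 + 68 + 67 + 66 + 65 + 64 + 63 + 62 + 61 + 60 + 59 + 58 + 57 + 56 + 55 + 54 + 53 + 52 + 51 + 50 + 49 + 48 + 47 + 46 + 45 + 44 + 43 + 42 + 41 + 40 + 39 + 38 + 37 + 36 + 35 + 34 + 33 + 32 + 31 + 30 + 29 + 28 + 27 + 26 + 25 + 24 + 23 + 22 + 21 + 20 + 19 + 18 + 17 + 16 + 15 + 14 + 13 + 12 + 11 + 10 + 9 + 8 + 7 + 6 + 5 + 4 + 3 + 2 + 1 + total(0)
= 70 + 69 + 68 + 67 + 66 + 65 + 64 + 63 + 62 + 61 + 60 + 59 + 58 + 57 + 56 + 55 + 54 + 53 + 52 + 51 + 50 + 49 + 48 + 47 + 46 + 45 + 44 + 43 + 42 + 41 + 40 + 39 + 38 + 37 + 36 + 35 + 34 + 33 + 32 + 31 + 30 + 29 + 28 + 27 + 26 + 25 + 24 + 23 + 22 + 21 + 20 + 19 + 18 + 17 + 16 + 15 + 14 + 13 + 12 + 11 + 10 + 9 + 8 + 7 + 6 + 5 + 4 + 3 + 2 + 1 + 0
= 2485

2485


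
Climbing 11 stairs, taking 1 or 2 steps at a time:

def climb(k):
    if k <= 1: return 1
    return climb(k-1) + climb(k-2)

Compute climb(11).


Building up from base cases:
climb(0) = 1
climb(1) = 1
climb(2) = climb(1) + climb(0) = 1 + 1 = 2
climb(3) = climb(2) + climb(1) = 2 + 1 = 3
climb(4) = climb(3) + climb(2) = 3 + 2 = 5
climb(5) = climb(4) + climb(3) = 5 + 3 = 8
climb(6) = climb(5) + climb(4) = 8 + 5 = 13
climb(7) = climb(6) + climb(5) = 13 + 8 = 21
climb(8) = climb(7) + climb(6) = 21 + 13 = 34
climb(9) = climb(8) + climb(7) = 34 + 21 = 55
climb(10) = climb(9) + climb(8) = 55 + 34 = 89
climb(11) = climb(10) + climb(9) = 89 + 55 = 144

144


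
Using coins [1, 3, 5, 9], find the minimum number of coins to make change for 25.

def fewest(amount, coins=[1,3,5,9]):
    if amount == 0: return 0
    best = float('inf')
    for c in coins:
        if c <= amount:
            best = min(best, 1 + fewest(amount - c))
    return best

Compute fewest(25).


Building up with DP:
fewest(0) = 0
fewest(1) = min(1+fewest(0)=1+0=1) = 1
fewest(2) = min(1+fewest(1)=1+1=2) = 2
fewest(3) = min(1+fewest(2)=1+2=3, 1+fewest(0)=1+0=1) = 1
fewest(4) = min(1+fewest(3)=1+1=2, 1+fewest(1)=1+1=2) = 2
fewest(5) = min(1+fewest(4)=1+2=3, 1+fewest(2)=1+2=3, 1+fewest(0)=1+0=1) = 1
fewest(6) = min(1+fewest(5)=1+1=2, 1+fewest(3)=1+1=2, 1+fewest(1)=1+1=2) = 2
fewest(7) = min(1+fewest(6)=1+2=3, 1+fewest(4)=1+2=3, 1+fewest(2)=1+2=3) = 3
fewest(8) = min(1+fewest(7)=1+3=4, 1+fewest(5)=1+1=2, 1+fewest(3)=1+1=2) = 2
fewest(9) = min(1+fewest(8)=1+2=3, 1+fewest(6)=1+2=3, 1+fewest(4)=1+2=3, 1+fewest(0)=1+0=1) = 1
fewest(10) = min(1+fewest(9)=1+1=2, 1+fewest(7)=1+3=4, 1+fewest(5)=1+1=2, 1+fewest(1)=1+1=2) = 2
fewest(11) = min(1+fewest(10)=1+2=3, 1+fewest(8)=1+2=3, 1+fewest(6)=1+2=3, 1+fewest(2)=1+2=3) = 3
fewest(12) = min(1+fewest(11)=1+3=4, 1+fewest(9)=1+1=2, 1+fewest(7)=1+3=4, 1+fewest(3)=1+1=2) = 2
fewest(13) = min(1+fewest(12)=1+2=3, 1+fewest(10)=1+2=3, 1+fewest(8)=1+2=3, 1+fewest(4)=1+2=3) = 3
fewest(14) = min(1+fewest(13)=1+3=4, 1+fewest(11)=1+3=4, 1+fewest(9)=1+1=2, 1+fewest(5)=1+1=2) = 2
fewest(15) = min(1+fewest(14)=1+2=3, 1+fewest(12)=1+2=3, 1+fewest(10)=1+2=3, 1+fewest(6)=1+2=3) = 3
fewest(16) = min(1+fewest(15)=1+3=4, 1+fewest(13)=1+3=4, 1+fewest(11)=1+3=4, 1+fewest(7)=1+3=4) = 4
fewest(17) = min(1+fewest(16)=1+4=5, 1+fewest(14)=1+2=3, 1+fewest(12)=1+2=3, 1+fewest(8)=1+2=3) = 3
fewest(18) = min(1+fewest(17)=1+3=4, 1+fewest(15)=1+3=4, 1+fewest(13)=1+3=4, 1+fewest(9)=1+1=2) = 2
fewest(19) = min(1+fewest(18)=1+2=3, 1+fewest(16)=1+4=5, 1+fewest(14)=1+2=3, 1+fewest(10)=1+2=3) = 3
fewest(20) = min(1+fewest(19)=1+3=4, 1+fewest(17)=1+3=4, 1+fewest(15)=1+3=4, 1+fewest(11)=1+3=4) = 4
fewest(21) = min(1+fewest(20)=1+4=5, 1+fewest(18)=1+2=3, 1+fewest(16)=1+4=5, 1+fewest(12)=1+2=3) = 3
fewest(22) = min(1+fewest(21)=1+3=4, 1+fewest(19)=1+3=4, 1+fewest(17)=1+3=4, 1+fewest(13)=1+3=4) = 4
fewest(23) = min(1+fewest(22)=1+4=5, 1+fewest(20)=1+4=5, 1+fewest(18)=1+2=3, 1+fewest(14)=1+2=3) = 3
fewest(24) = min(1+fewest(23)=1+3=4, 1+fewest(21)=1+3=4, 1+fewest(19)=1+3=4, 1+fewest(15)=1+3=4) = 4
fewest(25) = min(1+fewest(24)=1+4=5, 1+fewest(22)=1+4=5, 1+fewest(20)=1+4=5, 1+fewest(16)=1+4=5) = 5

5


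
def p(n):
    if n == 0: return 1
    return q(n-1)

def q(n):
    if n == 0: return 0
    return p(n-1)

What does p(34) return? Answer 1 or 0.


p(34) = q(33)
q(33) = p(32)
p(32) = q(31)
q(31) = p(30)
p(30) = q(29)
q(29) = p(28)
p(28) = q(27)
q(27) = p(26)
p(26) = q(25)
q(25) = p(24)
p(24) = q(23)
q(23) = p(22)
p(22) = q(21)
q(21) = p(20)
p(20) = q(19)
q(19) = p(18)
p(18) = q(17)
q(17) = p(16)
p(16) = q(15)
q(15) = p(14)
p(14) = q(13)
q(13) = p(12)
p(12) = q(11)
q(11) = p(10)
p(10) = q(9)
q(9) = p(8)
p(8) = q(7)
q(7) = p(6)
p(6) = q(5)
q(5) = p(4)
p(4) = q(3)
q(3) = p(2)
p(2) = q(1)
q(1) = p(0)
p(0) = 1  (base case)
Result: 1

1


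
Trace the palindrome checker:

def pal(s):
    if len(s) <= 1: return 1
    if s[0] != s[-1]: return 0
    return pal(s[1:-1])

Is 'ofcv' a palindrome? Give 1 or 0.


pal('ofcv'): s[0]='o' != s[-1]='v' -> return 0
Result: 0 (not a palindrome)

0


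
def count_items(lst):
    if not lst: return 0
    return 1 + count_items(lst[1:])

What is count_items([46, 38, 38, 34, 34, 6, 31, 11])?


count_items([46, 38, 38, 34, 34, 6, 31, 11]) = 1 + count_items([38, 38, 34, 34, 6, 31, 11])
count_items([38, 38, 34, 34, 6, 31, 11]) = 1 + count_items([38, 34, 34, 6, 31, 11])
count_items([38, 34, 34, 6, 31, 11]) = 1 + count_items([34, 34, 6, 31, 11])
count_items([34, 34, 6, 31, 11]) = 1 + count_items([34, 6, 31, 11])
count_items([34, 6, 31, 11]) = 1 + count_items([6, 31, 11])
count_items([6, 31, 11]) = 1 + count_items([31, 11])
count_items([31, 11]) = 1 + count_items([11])
count_items([11]) = 1 + count_items([])
count_items([]) = 0  (base case)
Unwinding: 1 + 1 + 1 + 1 + 1 + 1 + 1 + 1 + 0 = 8

8


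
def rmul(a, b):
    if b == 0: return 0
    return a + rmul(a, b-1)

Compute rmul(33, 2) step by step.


rmul(33, 2) = 33 + rmul(33, 1)
rmul(33, 1) = 33 + rmul(33, 0)
rmul(33, 0) = 0  (base case)
Total: 33 + 33 + 0 = 66

66


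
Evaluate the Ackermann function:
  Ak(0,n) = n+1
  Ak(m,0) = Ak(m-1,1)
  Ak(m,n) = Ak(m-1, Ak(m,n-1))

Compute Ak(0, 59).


Ak(0, 59) = 60
Result: Ak(0, 59) = 60

60


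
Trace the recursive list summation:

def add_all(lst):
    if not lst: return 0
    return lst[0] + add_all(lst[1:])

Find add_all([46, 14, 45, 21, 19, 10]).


add_all([46, 14, 45, 21, 19, 10]) = 46 + add_all([14, 45, 21, 19, 10])
add_all([14, 45, 21, 19, 10]) = 14 + add_all([45, 21, 19, 10])
add_all([45, 21, 19, 10]) = 45 + add_all([21, 19, 10])
add_all([21, 19, 10]) = 21 + add_all([19, 10])
add_all([19, 10]) = 19 + add_all([10])
add_all([10]) = 10 + add_all([])
add_all([]) = 0  (base case)
Total: 46 + 14 + 45 + 21 + 19 + 10 + 0 = 155

155


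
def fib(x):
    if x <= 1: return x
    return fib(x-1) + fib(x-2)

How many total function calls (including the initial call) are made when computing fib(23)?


Let C(n) = total calls for fib(n)
C(0) = 1, C(1) = 1
C(2) = 1 + C(1) + C(0) = 1 + 1 + 1 = 3
C(3) = 1 + C(2) + C(1) = 1 + 3 + 1 = 5
C(4) = 1 + C(3) + C(2) = 1 + 5 + 3 = 9
C(5) = 1 + C(4) + C(3) = 1 + 9 + 5 = 15
C(6) = 1 + C(5) + C(4) = 1 + 15 + 9 = 25
C(7) = 1 + C(6) + C(5) = 1 + 25 + 15 = 41
C(8) = 1 + C(7) + C(6) = 1 + 41 + 25 = 67
C(9) = 1 + C(8) + C(7) = 1 + 67 + 41 = 109
C(10) = 1 + C(9) + C(8) = 1 + 109 + 67 = 177
C(11) = 1 + C(10) + C(9) = 1 + 177 + 109 = 287
C(12) = 1 + C(11) + C(10) = 1 + 287 + 177 = 465
C(13) = 1 + C(12) + C(11) = 1 + 465 + 287 = 753
C(14) = 1 + C(13) + C(12) = 1 + 753 + 465 = 1219
C(15) = 1 + C(14) + C(13) = 1 + 1219 + 753 = 1973
C(16) = 1 + C(15) + C(14) = 1 + 1973 + 1219 = 3193
C(17) = 1 + C(16) + C(15) = 1 + 3193 + 1973 = 5167
C(18) = 1 + C(17) + C(16) = 1 + 5167 + 3193 = 8361
C(19) = 1 + C(18) + C(17) = 1 + 8361 + 5167 = 13529
C(20) = 1 + C(19) + C(18) = 1 + 13529 + 8361 = 21891
C(21) = 1 + C(20) + C(19) = 1 + 21891 + 13529 = 35421
C(22) = 1 + C(21) + C(20) = 1 + 35421 + 21891 = 57313
C(23) = 1 + C(22) + C(21) = 1 + 57313 + 35421 = 92735

92735


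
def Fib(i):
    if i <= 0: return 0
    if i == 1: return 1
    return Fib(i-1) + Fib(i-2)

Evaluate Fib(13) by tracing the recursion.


Computing Fib(13) bottom-up:
Fib(0) = 0
Fib(1) = 1
Fib(2) = Fib(1) + Fib(0) = 1 + 0 = 1
Fib(3) = Fib(2) + Fib(1) = 1 + 1 = 2
Fib(4) = Fib(3) + Fib(2) = 2 + 1 = 3
Fib(5) = Fib(4) + Fib(3) = 3 + 2 = 5
Fib(6) = Fib(5) + Fib(4) = 5 + 3 = 8
Fib(7) = Fib(6) + Fib(5) = 8 + 5 = 13
Fib(8) = Fib(7) + Fib(6) = 13 + 8 = 21
Fib(9) = Fib(8) + Fib(7) = 21 + 13 = 34
Fib(10) = Fib(9) + Fib(8) = 34 + 21 = 55
Fib(11) = Fib(10) + Fib(9) = 55 + 34 = 89
Fib(12) = Fib(11) + Fib(10) = 89 + 55 = 144
Fib(13) = Fib(12) + Fib(11) = 144 + 89 = 233

233


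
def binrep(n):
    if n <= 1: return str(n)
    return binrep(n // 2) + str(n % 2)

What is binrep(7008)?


binrep(7008) = binrep(3504) + '0'
binrep(3504) = binrep(1752) + '0'
binrep(1752) = binrep(876) + '0'
binrep(876) = binrep(438) + '0'
binrep(438) = binrep(219) + '0'
binrep(219) = binrep(109) + '1'
binrep(109) = binrep(54) + '1'
binrep(54) = binrep(27) + '0'
binrep(27) = binrep(13) + '1'
binrep(13) = binrep(6) + '1'
binrep(6) = binrep(3) + '0'
binrep(3) = binrep(1) + '1'
binrep(1) = '1'  (base case)
Concatenating: '1' + '1' + '0' + '1' + '1' + '0' + '1' + '1' + '0' + '0' + '0' + '0' + '0' = '1101101100000'

1101101100000


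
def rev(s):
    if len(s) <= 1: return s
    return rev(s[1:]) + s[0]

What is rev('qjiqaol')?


rev('qjiqaol') = rev('jiqaol') + 'q'
rev('jiqaol') = rev('iqaol') + 'j'
rev('iqaol') = rev('qaol') + 'i'
rev('qaol') = rev('aol') + 'q'
rev('aol') = rev('ol') + 'a'
rev('ol') = rev('l') + 'o'
rev('l') = 'l'  (base case)
Concatenating: 'l' + 'o' + 'a' + 'q' + 'i' + 'j' + 'q' = 'loaqijq'

loaqijq


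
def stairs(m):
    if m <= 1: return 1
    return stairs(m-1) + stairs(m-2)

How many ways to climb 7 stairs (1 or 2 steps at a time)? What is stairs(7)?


Building up from base cases:
stairs(0) = 1
stairs(1) = 1
stairs(2) = stairs(1) + stairs(0) = 1 + 1 = 2
stairs(3) = stairs(2) + stairs(1) = 2 + 1 = 3
stairs(4) = stairs(3) + stairs(2) = 3 + 2 = 5
stairs(5) = stairs(4) + stairs(3) = 5 + 3 = 8
stairs(6) = stairs(5) + stairs(4) = 8 + 5 = 13
stairs(7) = stairs(6) + stairs(5) = 13 + 8 = 21

21


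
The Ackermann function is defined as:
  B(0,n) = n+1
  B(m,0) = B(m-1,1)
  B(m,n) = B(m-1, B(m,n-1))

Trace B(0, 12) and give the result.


B(0, 12) = 13
Result: B(0, 12) = 13

13


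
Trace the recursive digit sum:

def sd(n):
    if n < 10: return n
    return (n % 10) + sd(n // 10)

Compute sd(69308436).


sd(69308436) = 6 + sd(6930843)
sd(6930843) = 3 + sd(693084)
sd(693084) = 4 + sd(69308)
sd(69308) = 8 + sd(6930)
sd(6930) = 0 + sd(693)
sd(693) = 3 + sd(69)
sd(69) = 9 + sd(6)
sd(6) = 6  (base case)
Total: 6 + 3 + 4 + 8 + 0 + 3 + 9 + 6 = 39

39


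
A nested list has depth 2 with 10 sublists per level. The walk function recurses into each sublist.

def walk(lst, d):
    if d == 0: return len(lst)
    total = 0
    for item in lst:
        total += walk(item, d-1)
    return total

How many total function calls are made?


At depth 0 (root): 1 call
At depth 1: each of 1 parents calls walk on 10 children = 10 calls
At depth 2: each of 10 parents calls walk on 10 children = 100 calls
Total: 1 + 10 + 100 = 111

111


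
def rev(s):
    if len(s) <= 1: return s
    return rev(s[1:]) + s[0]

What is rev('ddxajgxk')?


rev('ddxajgxk') = rev('dxajgxk') + 'd'
rev('dxajgxk') = rev('xajgxk') + 'd'
rev('xajgxk') = rev('ajgxk') + 'x'
rev('ajgxk') = rev('jgxk') + 'a'
rev('jgxk') = rev('gxk') + 'j'
rev('gxk') = rev('xk') + 'g'
rev('xk') = rev('k') + 'x'
rev('k') = 'k'  (base case)
Concatenating: 'k' + 'x' + 'g' + 'j' + 'a' + 'x' + 'd' + 'd' = 'kxgjaxdd'

kxgjaxdd


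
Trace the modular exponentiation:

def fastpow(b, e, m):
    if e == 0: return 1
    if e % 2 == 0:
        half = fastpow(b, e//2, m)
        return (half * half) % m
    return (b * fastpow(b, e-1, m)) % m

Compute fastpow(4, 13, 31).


fastpow(4, 13, 31): e is odd, compute fastpow(4, 12, 31)
  fastpow(4, 12, 31): e is even, compute fastpow(4, 6, 31)
    fastpow(4, 6, 31): e is even, compute fastpow(4, 3, 31)
      fastpow(4, 3, 31): e is odd, compute fastpow(4, 2, 31)
        fastpow(4, 2, 31): e is even, compute fastpow(4, 1, 31)
          fastpow(4, 1, 31): e is odd, compute fastpow(4, 0, 31)
          fastpow(4, 0, 31) = 1
          (4 * 1) % 31 = 4
        half=4, (4*4) % 31 = 16
      (4 * 16) % 31 = 2
    half=2, (2*2) % 31 = 4
  half=4, (4*4) % 31 = 16
(4 * 16) % 31 = 2

2


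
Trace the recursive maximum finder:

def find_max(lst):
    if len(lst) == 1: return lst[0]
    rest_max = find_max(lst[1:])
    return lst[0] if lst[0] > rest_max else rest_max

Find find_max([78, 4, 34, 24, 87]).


find_max([78, 4, 34, 24, 87]): compare 78 with find_max([4, 34, 24, 87])
find_max([4, 34, 24, 87]): compare 4 with find_max([34, 24, 87])
find_max([34, 24, 87]): compare 34 with find_max([24, 87])
find_max([24, 87]): compare 24 with find_max([87])
find_max([87]) = 87  (base case)
Compare 24 with 87 -> 87
Compare 34 with 87 -> 87
Compare 4 with 87 -> 87
Compare 78 with 87 -> 87

87


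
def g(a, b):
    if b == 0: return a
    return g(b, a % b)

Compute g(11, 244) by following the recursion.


g(11, 244) = g(244, 11)
g(244, 11) = g(11, 2)
g(11, 2) = g(2, 1)
g(2, 1) = g(1, 0)
g(1, 0) = 1  (base case)

1


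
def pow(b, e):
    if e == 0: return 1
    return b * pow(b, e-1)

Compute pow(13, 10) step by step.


pow(13, 10)
= 13 * pow(13, 9)
= 13 * 13 * pow(13, 8)
= 13 * 13 * 13 * pow(13, 7)
= 13 * 13 * 13 * 13 * pow(13, 6)
= 13 * 13 * 13 * 13 * 13 * pow(13, 5)
= 13 * 13 * 13 * 13 * 13 * 13 * pow(13, 4)
= 13 * 13 * 13 * 13 * 13 * 13 * 13 * pow(13, 3)
= 13 * 13 * 13 * 13 * 13 * 13 * 13 * 13 * pow(13, 2)
= 13 * 13 * 13 * 13 * 13 * 13 * 13 * 13 * 13 * pow(13, 1)
= 13 * 13 * 13 * 13 * 13 * 13 * 13 * 13 * 13 * 13 * pow(13, 0)
= 13 * 13 * 13 * 13 * 13 * 13 * 13 * 13 * 13 * 13 * 1
= 137858491849

137858491849


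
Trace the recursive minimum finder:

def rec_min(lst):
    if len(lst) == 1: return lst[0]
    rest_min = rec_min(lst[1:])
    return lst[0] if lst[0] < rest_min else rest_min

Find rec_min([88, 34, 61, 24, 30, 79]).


rec_min([88, 34, 61, 24, 30, 79]): compare 88 with rec_min([34, 61, 24, 30, 79])
rec_min([34, 61, 24, 30, 79]): compare 34 with rec_min([61, 24, 30, 79])
rec_min([61, 24, 30, 79]): compare 61 with rec_min([24, 30, 79])
rec_min([24, 30, 79]): compare 24 with rec_min([30, 79])
rec_min([30, 79]): compare 30 with rec_min([79])
rec_min([79]) = 79  (base case)
Compare 30 with 79 -> 30
Compare 24 with 30 -> 24
Compare 61 with 24 -> 24
Compare 34 with 24 -> 24
Compare 88 with 24 -> 24

24


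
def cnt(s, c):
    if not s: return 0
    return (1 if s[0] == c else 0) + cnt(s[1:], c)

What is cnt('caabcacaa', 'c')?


s[0]='c' == 'c' -> 1
s[0]='a' != 'c' -> 0
s[0]='a' != 'c' -> 0
s[0]='b' != 'c' -> 0
s[0]='c' == 'c' -> 1
s[0]='a' != 'c' -> 0
s[0]='c' == 'c' -> 1
s[0]='a' != 'c' -> 0
s[0]='a' != 'c' -> 0
Sum: 1 + 0 + 0 + 0 + 1 + 0 + 1 + 0 + 0 = 3

3
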